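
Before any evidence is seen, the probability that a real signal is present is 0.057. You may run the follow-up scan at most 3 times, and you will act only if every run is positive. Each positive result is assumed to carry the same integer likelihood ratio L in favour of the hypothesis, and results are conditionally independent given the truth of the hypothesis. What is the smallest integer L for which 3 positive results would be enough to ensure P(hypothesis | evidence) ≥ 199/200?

15

Prior odds = 0.057/0.943 = 57/943.
Target odds = 0.995/0.005 = 199.
Need L³ ≥ 199 ÷ (57/943) = 187657/57.
14³ = 2744 < 187657/57 ≤ 3375 = 15³, so L = 15.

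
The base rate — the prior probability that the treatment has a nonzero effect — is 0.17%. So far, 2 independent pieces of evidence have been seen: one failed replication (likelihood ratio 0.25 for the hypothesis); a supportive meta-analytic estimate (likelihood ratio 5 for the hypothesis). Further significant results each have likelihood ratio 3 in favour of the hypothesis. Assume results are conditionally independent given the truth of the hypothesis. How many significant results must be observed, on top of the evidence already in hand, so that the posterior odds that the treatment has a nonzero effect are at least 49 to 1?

10

Prior odds = 0.0017/0.9983 = 17/9983.
Combined Bayes factor of the evidence already in hand = 0.25 × 5 = 1.25.
Odds after that evidence = (17/9983) × 1.25 = 85/39932.
Target odds = 49.
Need 3ⁿ ≥ 49 ÷ (85/39932) = 1956668/85.
3⁹ = 19683 falls short of 1956668/85 but 3¹⁰ = 59049 reaches it, so n = 10.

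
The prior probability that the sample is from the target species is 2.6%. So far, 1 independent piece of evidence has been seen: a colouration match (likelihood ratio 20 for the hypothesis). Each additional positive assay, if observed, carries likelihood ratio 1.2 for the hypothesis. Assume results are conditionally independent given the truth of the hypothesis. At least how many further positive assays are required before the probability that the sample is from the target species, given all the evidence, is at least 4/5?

12

Prior odds = 0.026/0.974 = 13/487.
Bayes factor of the evidence already in hand = 20.
Odds after that evidence = (13/487) × 20 = 260/487.
Target odds = 0.8/0.2 = 4.
Need 1.2ⁿ ≥ 4 ÷ (260/487) = 487/65.
1.2¹¹ = 362797056/48828125 falls short of 487/65 but 1.2¹² ≈8.9161 reaches it, so n = 12.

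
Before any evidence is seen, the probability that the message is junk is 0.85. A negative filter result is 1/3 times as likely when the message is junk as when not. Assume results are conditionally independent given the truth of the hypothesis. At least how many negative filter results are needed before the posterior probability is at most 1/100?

Prior odds = 0.85/0.15 = 17/3.
Likelihood ratio per negative filter result = 1/3.
Target posterior odds = 0.01/0.99 = 1/99.
Require (1/3)ⁿ ≤ 1/99 ÷ (17/3) = 1/561.
(1/3)⁵ = 1/243 is still above 1/561 but (1/3)⁶ = 1/729 is at or below it, so n = 6.

6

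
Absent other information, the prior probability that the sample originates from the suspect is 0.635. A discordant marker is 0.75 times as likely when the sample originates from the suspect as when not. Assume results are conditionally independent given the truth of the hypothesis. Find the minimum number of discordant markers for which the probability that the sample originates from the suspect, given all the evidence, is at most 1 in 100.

Prior odds = 0.635/0.365 = 127/73.
Likelihood ratio per discordant marker = 0.75.
Target posterior odds = 0.01/0.99 = 1/99.
Need (127/73) × 0.75ⁿ ≤ 1/99, i.e. 0.75ⁿ ≤ 73/12573.
0.75¹⁷ ≈0.00751695 is still above 73/12573 but 0.75¹⁸ ≈0.00563771 is at or below it, so n = 18.

18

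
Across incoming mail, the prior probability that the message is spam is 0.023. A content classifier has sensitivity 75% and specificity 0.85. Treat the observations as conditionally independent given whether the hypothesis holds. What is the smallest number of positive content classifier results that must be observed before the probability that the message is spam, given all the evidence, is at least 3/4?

4

Prior odds = 0.023/0.977 = 23/977.
False-positive rate = 1 − 0.85 = 0.15; likelihood ratio of a positive = 0.75/0.15 = 5.
Target odds: 0.75 ÷ 0.25 = 3.
Require 5ⁿ ≥ 3 ÷ (23/977) = 2931/23.
5³ = 125 falls short of 2931/23 but 5⁴ = 625 reaches it, so n = 4.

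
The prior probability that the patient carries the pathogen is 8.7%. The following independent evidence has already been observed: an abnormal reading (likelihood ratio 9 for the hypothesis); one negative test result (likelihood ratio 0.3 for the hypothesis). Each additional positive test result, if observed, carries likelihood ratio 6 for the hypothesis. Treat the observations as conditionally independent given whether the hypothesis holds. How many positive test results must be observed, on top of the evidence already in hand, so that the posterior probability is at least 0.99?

Prior odds = 0.087/0.913 = 87/913.
Combined Bayes factor of the evidence already in hand = 9 × 0.3 = 2.7.
Odds after that evidence = (87/913) × 2.7 = 2349/9130.
Target odds = 0.99/0.01 = 99.
Need 6ⁿ ≥ 99 ÷ (2349/9130) = 100430/261.
6³ = 216 falls short of 100430/261 but 6⁴ = 1296 reaches it, so n = 4.

4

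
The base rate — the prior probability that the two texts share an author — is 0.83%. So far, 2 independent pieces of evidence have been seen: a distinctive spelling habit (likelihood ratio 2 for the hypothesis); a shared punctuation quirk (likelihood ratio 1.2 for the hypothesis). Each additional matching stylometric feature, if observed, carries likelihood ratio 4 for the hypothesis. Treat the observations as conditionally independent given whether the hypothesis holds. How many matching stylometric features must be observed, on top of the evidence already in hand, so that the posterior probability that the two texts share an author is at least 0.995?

Prior odds = 0.0083/0.9917 = 83/9917.
Combined Bayes factor of the evidence already in hand = 2 × 1.2 = 2.4.
Odds after that evidence = (83/9917) × 2.4 = 996/49585.
Target odds = 0.995/0.005 = 199.
Need 4ⁿ ≥ 199 ÷ (996/49585) = 9867415/996.
4⁶ = 4096 falls short of 9867415/996 but 4⁷ = 16384 reaches it, so n = 7.

7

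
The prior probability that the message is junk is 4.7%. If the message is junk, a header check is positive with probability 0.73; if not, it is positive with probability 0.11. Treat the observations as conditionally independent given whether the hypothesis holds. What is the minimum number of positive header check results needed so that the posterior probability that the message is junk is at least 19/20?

Prior odds: 0.047 ÷ 0.953 = 47/953.
Likelihood ratio of a positive = 0.73/0.11 = 73/11.
Target odds: 0.95 ÷ 0.05 = 19.
Require (73/11)ⁿ ≥ 19 ÷ (47/953) = 18107/47.
(73/11)³ = 389017/1331 falls short of 18107/47 but (73/11)⁴ = 28398241/14641 reaches it, so n = 4.

4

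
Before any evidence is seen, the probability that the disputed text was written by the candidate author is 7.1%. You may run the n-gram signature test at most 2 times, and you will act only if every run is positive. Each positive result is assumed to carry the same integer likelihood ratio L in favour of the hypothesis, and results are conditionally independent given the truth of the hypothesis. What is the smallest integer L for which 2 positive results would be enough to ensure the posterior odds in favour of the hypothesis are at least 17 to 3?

9

Prior odds = 0.071/0.929 = 71/929.
Target odds = 17/3.
Need L² ≥ 17/3 ÷ (71/929) = 15793/213.
8² = 64 < 15793/213 ≤ 81 = 9², so L = 9.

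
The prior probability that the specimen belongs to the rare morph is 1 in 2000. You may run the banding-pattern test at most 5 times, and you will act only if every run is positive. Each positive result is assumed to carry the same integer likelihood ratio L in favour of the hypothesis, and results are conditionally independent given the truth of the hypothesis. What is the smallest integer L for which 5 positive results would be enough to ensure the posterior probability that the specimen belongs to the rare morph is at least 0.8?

Prior odds = 0.0005/0.9995 = 1/1999.
Target odds = 0.8/0.2 = 4.
Need L⁵ ≥ 4 ÷ (1/1999) = 7996.
6⁵ = 7776 < 7996 ≤ 16807 = 7⁵, so L = 7.

7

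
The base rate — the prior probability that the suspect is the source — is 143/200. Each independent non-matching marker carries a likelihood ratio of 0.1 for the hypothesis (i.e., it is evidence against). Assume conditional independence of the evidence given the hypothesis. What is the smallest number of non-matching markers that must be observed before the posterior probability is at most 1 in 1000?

4

Prior odds = 0.715/0.285 = 143/57.
Likelihood ratio per non-matching marker = 0.1.
Target odds: 0.001 ÷ 0.999 = 1/999.
Require 0.1ⁿ ≤ 1/999 ÷ (143/57) = 19/47619.
0.1³ = 0.001 is still above 19/47619 but 0.1⁴ = 0.0001 is at or below it, so n = 4.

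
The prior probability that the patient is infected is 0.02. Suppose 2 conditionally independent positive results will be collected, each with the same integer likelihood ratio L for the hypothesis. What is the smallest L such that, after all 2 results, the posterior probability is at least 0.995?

99

Prior odds = 0.02/0.98 = 1/49.
Target odds = 0.995/0.005 = 199.
Need L² ≥ 199 ÷ (1/49) = 9751.
98² = 9604 < 9751 ≤ 9801 = 99², so L = 99.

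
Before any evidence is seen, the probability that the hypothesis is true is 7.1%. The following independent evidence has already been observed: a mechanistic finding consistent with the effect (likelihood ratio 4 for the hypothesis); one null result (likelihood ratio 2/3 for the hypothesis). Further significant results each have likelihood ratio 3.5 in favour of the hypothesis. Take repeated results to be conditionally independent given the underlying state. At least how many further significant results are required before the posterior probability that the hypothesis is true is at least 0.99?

5

Prior odds = 0.071/0.929 = 71/929.
Combined Bayes factor of the evidence already in hand = 4 × (2/3) = 8/3.
Odds after that evidence = (71/929) × 8/3 = 568/2787.
Target odds = 0.99/0.01 = 99.
Need 3.5ⁿ ≥ 99 ÷ (568/2787) = 275913/568.
3.5⁴ = 150.0625 falls short of 275913/568 but 3.5⁵ = 525.21875 reaches it, so n = 5.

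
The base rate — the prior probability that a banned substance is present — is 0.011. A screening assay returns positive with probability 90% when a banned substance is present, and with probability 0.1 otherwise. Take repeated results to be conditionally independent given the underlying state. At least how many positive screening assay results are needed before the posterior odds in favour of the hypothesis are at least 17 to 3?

3

Prior odds = 0.011/0.989 = 11/989.
Likelihood ratio of a positive result = 0.9/0.1 = 9.
Target odds = 17/3.
Require 9ⁿ ≥ 17/3 ÷ (11/989) = 16813/33.
9² = 81 falls short of 16813/33 but 9³ = 729 reaches it, so n = 3.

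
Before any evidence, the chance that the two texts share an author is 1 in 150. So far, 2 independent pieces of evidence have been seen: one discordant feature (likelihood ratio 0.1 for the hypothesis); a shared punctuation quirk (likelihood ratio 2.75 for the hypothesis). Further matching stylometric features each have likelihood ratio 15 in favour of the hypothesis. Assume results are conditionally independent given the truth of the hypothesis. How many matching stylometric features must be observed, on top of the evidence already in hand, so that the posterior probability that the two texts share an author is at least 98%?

Prior odds = (1/150)/(149/150) = 1/149.
Combined Bayes factor of the evidence already in hand = 0.1 × 2.75 = 0.275.
Odds after that evidence = (1/149) × 0.275 = 11/5960.
Target odds = 0.98/0.02 = 49.
Need 15ⁿ ≥ 49 ÷ (11/5960) = 292040/11.
15³ = 3375 falls short of 292040/11 but 15⁴ = 50625 reaches it, so n = 4.

4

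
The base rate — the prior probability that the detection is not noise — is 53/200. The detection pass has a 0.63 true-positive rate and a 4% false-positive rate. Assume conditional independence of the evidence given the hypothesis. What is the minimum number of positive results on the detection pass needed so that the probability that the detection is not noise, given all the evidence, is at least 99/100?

3

Prior odds = 0.265/0.735 = 53/147.
Likelihood ratio of a positive result = 0.63/0.04 = 15.75.
Target posterior odds = 0.99/0.01 = 99.
Need (53/147) × 15.75ⁿ ≥ 99, i.e. 15.75ⁿ ≥ 14553/53.
15.75² = 248.0625 falls short of 14553/53 but 15.75³ = 3906.984375 reaches it, so n = 3.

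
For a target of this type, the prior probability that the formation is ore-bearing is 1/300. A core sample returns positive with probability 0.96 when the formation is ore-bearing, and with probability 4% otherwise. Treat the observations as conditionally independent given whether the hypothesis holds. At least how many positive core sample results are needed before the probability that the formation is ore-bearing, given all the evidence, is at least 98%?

Prior odds = (1/300)/(299/300) = 1/299.
Likelihood ratio of a positive result = 0.96/0.04 = 24.
Target odds: 0.98 ÷ 0.02 = 49.
Need (1/299) × 24ⁿ ≥ 49, i.e. 24ⁿ ≥ 14651.
24³ = 13824 falls short of 14651 but 24⁴ = 331776 reaches it, so n = 4.

4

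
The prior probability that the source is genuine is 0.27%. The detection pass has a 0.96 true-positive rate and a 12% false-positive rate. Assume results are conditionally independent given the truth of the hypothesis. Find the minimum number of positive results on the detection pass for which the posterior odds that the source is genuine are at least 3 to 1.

4

Prior odds = 0.0027/0.9973 = 27/9973.
Likelihood ratio of a positive result = 0.96/0.12 = 8.
Target odds = 3.
Need (27/9973) × 8ⁿ ≥ 3, i.e. 8ⁿ ≥ 9973/9.
8³ = 512 falls short of 9973/9 but 8⁴ = 4096 reaches it, so n = 4.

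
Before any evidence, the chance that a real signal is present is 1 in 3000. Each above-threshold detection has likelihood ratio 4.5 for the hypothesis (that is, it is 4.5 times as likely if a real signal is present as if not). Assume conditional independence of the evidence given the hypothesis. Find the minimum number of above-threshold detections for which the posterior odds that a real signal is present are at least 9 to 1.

7

Prior odds = (1/3000)/(2999/3000) = 1/2999.
Likelihood ratio per above-threshold detection = 4.5.
Target odds = 9.
Need (1/2999) × 4.5ⁿ ≥ 9, i.e. 4.5ⁿ ≥ 26991.
4.5⁶ = 8303.765625 falls short of 26991 but 4.5⁷ = 4782969/128 reaches it, so n = 7.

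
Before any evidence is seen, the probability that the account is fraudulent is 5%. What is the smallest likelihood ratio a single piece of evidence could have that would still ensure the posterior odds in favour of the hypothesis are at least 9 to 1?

171

Prior odds = 0.05/0.95 = 1/19.
Target odds = 9.
Required Bayes factor = 9 ÷ (1/19) = 171.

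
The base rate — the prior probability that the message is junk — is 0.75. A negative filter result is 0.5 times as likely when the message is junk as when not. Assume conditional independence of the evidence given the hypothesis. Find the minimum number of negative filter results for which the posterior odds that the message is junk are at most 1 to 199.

10

Prior odds = 0.75/0.25 = 3.
Likelihood ratio per negative filter result = 0.5.
Target odds = 1/199.
Need 3 × 0.5ⁿ ≤ 1/199, i.e. 0.5ⁿ ≤ 1/597.
0.5⁹ = 0.001953125 is still above 1/597 but 0.5¹⁰ = 1/1024 is at or below it, so n = 10.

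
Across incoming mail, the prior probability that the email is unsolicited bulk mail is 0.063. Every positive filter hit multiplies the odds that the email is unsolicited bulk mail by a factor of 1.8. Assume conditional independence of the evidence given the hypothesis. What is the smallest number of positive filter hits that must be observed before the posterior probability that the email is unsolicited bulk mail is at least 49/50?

Prior odds = 0.063/0.937 = 63/937.
Likelihood ratio per positive filter hit = 1.8.
Target odds: 0.98 ÷ 0.02 = 49.
Require 1.8ⁿ ≥ 49 ÷ (63/937) = 6559/9.
1.8¹¹ ≈642.684 falls short of 6559/9 but 1.8¹² ≈1156.83 reaches it, so n = 12.

12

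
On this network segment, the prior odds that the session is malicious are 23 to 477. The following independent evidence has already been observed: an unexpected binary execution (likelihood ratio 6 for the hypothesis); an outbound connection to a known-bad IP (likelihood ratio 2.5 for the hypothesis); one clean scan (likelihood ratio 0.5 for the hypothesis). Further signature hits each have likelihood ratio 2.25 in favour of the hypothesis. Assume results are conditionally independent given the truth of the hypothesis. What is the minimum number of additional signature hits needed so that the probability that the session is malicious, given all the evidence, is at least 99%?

Prior odds = 23/477.
Combined Bayes factor of the evidence already in hand = 6 × 2.5 × 0.5 = 7.5.
Odds after that evidence = (23/477) × 7.5 = 115/318.
Target odds = 0.99/0.01 = 99.
Need 2.25ⁿ ≥ 99 ÷ (115/318) = 31482/115.
2.25⁶ = 531441/4096 falls short of 31482/115 but 2.25⁷ = 4782969/16384 reaches it, so n = 7.

7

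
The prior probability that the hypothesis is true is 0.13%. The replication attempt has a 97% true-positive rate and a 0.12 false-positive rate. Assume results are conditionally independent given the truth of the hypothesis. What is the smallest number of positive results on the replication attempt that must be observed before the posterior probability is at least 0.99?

6

Prior odds: 0.0013 ÷ 0.9987 = 13/9987.
Likelihood ratio of a positive result = 0.97/0.12 = 97/12.
Target odds: 0.99 ÷ 0.01 = 99.
Need (13/9987) × (97/12)ⁿ ≥ 99, i.e. (97/12)ⁿ ≥ 988713/13.
(97/12)⁵ ≈34510.6 falls short of 988713/13 but (97/12)⁶ ≈278961 reaches it, so n = 6.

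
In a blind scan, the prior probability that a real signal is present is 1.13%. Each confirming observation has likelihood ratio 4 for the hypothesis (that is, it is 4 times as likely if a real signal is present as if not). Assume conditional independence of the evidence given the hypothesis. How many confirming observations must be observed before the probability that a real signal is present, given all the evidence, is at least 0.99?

Prior odds = 0.0113/0.9887 = 113/9887.
Likelihood ratio per confirming observation = 4.
Target odds: 0.99 ÷ 0.01 = 99.
Need (113/9887) × 4ⁿ ≥ 99, i.e. 4ⁿ ≥ 978813/113.
4⁶ = 4096 falls short of 978813/113 but 4⁷ = 16384 reaches it, so n = 7.

7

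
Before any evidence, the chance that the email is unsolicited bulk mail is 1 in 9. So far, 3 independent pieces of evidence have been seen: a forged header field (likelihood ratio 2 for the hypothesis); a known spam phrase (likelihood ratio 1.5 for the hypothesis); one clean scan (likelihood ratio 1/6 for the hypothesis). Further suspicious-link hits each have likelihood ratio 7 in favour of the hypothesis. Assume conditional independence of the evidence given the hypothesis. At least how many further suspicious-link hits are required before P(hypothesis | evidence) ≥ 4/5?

3

Prior odds = (1/9)/(8/9) = 0.125.
Combined Bayes factor of the evidence already in hand = 2 × 1.5 × (1/6) = 0.5.
Odds after that evidence = 0.125 × 0.5 = 0.0625.
Target odds = 0.8/0.2 = 4.
Need 7ⁿ ≥ 4 ÷ 0.0625 = 64.
7² = 49 falls short of 64 but 7³ = 343 reaches it, so n = 3.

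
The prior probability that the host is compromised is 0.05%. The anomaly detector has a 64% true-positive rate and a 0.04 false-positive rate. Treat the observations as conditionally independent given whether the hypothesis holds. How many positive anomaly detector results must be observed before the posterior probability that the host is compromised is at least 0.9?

4

Prior odds = 0.0005/0.9995 = 1/1999.
Likelihood ratio of a positive result = 0.64/0.04 = 16.
Target odds: 0.9 ÷ 0.1 = 9.
Require 16ⁿ ≥ 9 ÷ (1/1999) = 17991.
16³ = 4096 falls short of 17991 but 16⁴ = 65536 reaches it, so n = 4.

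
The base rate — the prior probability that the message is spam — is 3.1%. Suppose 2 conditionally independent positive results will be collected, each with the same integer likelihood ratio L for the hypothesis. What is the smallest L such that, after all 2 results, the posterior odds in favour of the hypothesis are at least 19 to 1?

Prior odds = 0.031/0.969 = 31/969.
Target odds = 19.
Need L² ≥ 19 ÷ (31/969) = 18411/31.
24² = 576 < 18411/31 ≤ 625 = 25², so L = 25.

25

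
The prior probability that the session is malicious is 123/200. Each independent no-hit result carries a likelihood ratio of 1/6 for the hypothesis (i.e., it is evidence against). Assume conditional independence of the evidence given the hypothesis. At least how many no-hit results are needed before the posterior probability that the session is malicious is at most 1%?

Prior odds: 0.615 ÷ 0.385 = 123/77.
Likelihood ratio per no-hit result = 1/6.
Target posterior odds = 0.01/0.99 = 1/99.
Require (1/6)ⁿ ≤ 1/99 ÷ (123/77) = 7/1107.
(1/6)² = 1/36 is still above 7/1107 but (1/6)³ = 1/216 is at or below it, so n = 3.

3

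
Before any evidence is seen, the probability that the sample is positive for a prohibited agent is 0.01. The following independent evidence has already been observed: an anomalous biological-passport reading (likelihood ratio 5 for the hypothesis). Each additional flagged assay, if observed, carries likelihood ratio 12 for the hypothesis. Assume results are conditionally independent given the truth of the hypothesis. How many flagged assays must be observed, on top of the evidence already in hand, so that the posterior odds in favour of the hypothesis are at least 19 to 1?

3

Prior odds = 0.01/0.99 = 1/99.
Bayes factor of the evidence already in hand = 5.
Odds after that evidence = (1/99) × 5 = 5/99.
Target odds = 19.
Need 12ⁿ ≥ 19 ÷ (5/99) = 376.2.
12² = 144 falls short of 376.2 but 12³ = 1728 reaches it, so n = 3.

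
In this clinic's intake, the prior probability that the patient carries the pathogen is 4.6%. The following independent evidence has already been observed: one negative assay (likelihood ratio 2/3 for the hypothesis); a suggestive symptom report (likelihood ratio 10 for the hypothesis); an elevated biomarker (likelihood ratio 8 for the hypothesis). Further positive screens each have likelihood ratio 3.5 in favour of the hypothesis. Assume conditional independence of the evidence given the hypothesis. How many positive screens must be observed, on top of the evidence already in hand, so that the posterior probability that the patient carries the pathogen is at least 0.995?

Prior odds = 0.046/0.954 = 23/477.
Combined Bayes factor of the evidence already in hand = (2/3) × 10 × 8 = 160/3.
Odds after that evidence = (23/477) × 160/3 = 3680/1431.
Target odds = 0.995/0.005 = 199.
Need 3.5ⁿ ≥ 199 ÷ (3680/1431) = 284769/3680.
3.5³ = 42.875 falls short of 284769/3680 but 3.5⁴ = 150.0625 reaches it, so n = 4.

4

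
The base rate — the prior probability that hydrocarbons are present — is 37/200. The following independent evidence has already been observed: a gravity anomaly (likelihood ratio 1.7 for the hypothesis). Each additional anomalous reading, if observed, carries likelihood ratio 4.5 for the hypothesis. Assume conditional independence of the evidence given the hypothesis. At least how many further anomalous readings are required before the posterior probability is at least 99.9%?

6

Prior odds = 0.185/0.815 = 37/163.
Bayes factor of the evidence already in hand = 1.7.
Odds after that evidence = (37/163) × 1.7 = 629/1630.
Target odds = 0.999/0.001 = 999.
Need 4.5ⁿ ≥ 999 ÷ (629/1630) = 44010/17.
4.5⁵ = 1845.28125 falls short of 44010/17 but 4.5⁶ = 8303.765625 reaches it, so n = 6.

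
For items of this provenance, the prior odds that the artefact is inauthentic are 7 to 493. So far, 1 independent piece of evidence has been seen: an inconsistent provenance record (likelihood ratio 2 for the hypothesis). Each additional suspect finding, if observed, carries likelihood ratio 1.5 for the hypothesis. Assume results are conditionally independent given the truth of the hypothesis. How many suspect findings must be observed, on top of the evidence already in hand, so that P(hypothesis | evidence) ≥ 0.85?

14

Prior odds = 7/493.
Bayes factor of the evidence already in hand = 2.
Odds after that evidence = (7/493) × 2 = 14/493.
Target odds = 0.85/0.15 = 17/3.
Need 1.5ⁿ ≥ 17/3 ÷ (14/493) = 8381/42.
1.5¹³ = 1594323/8192 falls short of 8381/42 but 1.5¹⁴ = 4782969/16384 reaches it, so n = 14.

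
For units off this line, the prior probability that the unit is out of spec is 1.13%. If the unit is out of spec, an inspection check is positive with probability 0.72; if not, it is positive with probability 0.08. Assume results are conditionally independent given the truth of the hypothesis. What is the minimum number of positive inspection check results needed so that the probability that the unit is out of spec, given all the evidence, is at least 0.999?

Prior odds: 0.0113 ÷ 0.9887 = 113/9887.
Likelihood ratio of a positive = 0.72/0.08 = 9.
Target odds: 0.999 ÷ 0.001 = 999.
Require 9ⁿ ≥ 999 ÷ (113/9887) = 9877113/113.
9⁵ = 59049 falls short of 9877113/113 but 9⁶ = 531441 reaches it, so n = 6.

6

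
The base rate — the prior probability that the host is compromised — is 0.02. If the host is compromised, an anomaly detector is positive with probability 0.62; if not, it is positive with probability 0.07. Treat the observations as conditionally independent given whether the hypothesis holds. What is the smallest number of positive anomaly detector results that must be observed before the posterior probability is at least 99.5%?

Prior odds: 0.02 ÷ 0.98 = 1/49.
Likelihood ratio of a positive = 0.62/0.07 = 62/7.
Target odds: 0.995 ÷ 0.005 = 199.
Need (1/49) × (62/7)ⁿ ≥ 199, i.e. (62/7)ⁿ ≥ 9751.
(62/7)⁴ = 14776336/2401 falls short of 9751 but (62/7)⁵ = 916132832/16807 reaches it, so n = 5.

5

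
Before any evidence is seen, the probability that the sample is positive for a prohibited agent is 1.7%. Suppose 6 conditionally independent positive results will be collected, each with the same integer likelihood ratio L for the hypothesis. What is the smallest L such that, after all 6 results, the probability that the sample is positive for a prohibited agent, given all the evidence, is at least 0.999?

7

Prior odds = 0.017/0.983 = 17/983.
Target odds = 0.999/0.001 = 999.
Need L⁶ ≥ 999 ÷ (17/983) = 982017/17.
6⁶ = 46656 < 982017/17 ≤ 117649 = 7⁶, so L = 7.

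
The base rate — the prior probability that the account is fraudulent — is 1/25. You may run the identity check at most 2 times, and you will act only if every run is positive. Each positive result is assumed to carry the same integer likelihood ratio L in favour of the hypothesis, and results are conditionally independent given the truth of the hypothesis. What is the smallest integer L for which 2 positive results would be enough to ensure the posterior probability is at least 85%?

12

Prior odds = 0.04/0.96 = 1/24.
Target odds = 0.85/0.15 = 17/3.
Need L² ≥ 17/3 ÷ (1/24) = 136.
11² = 121 < 136 ≤ 144 = 12², so L = 12.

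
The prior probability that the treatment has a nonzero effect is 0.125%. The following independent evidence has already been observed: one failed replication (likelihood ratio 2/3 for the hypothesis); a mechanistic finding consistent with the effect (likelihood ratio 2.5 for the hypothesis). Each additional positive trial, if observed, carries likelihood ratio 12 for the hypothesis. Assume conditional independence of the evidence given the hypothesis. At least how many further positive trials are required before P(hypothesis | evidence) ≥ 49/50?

5

Prior odds = 0.00125/0.99875 = 1/799.
Combined Bayes factor of the evidence already in hand = (2/3) × 2.5 = 5/3.
Odds after that evidence = (1/799) × 5/3 = 5/2397.
Target odds = 0.98/0.02 = 49.
Need 12ⁿ ≥ 49 ÷ (5/2397) = 23490.6.
12⁴ = 20736 falls short of 23490.6 but 12⁵ = 248832 reaches it, so n = 5.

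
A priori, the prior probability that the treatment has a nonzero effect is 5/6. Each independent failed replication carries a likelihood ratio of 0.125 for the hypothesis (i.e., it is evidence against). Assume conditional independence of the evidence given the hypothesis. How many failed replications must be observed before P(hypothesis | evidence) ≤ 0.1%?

Prior odds = (5/6)/(1/6) = 5.
Likelihood ratio per failed replication = 0.125.
Target posterior odds = 0.001/0.999 = 1/999.
Need 5 × 0.125ⁿ ≤ 1/999, i.e. 0.125ⁿ ≤ 1/4995.
0.125⁴ = 1/4096 is still above 1/4995 but 0.125⁵ = 1/32768 is at or below it, so n = 5.

5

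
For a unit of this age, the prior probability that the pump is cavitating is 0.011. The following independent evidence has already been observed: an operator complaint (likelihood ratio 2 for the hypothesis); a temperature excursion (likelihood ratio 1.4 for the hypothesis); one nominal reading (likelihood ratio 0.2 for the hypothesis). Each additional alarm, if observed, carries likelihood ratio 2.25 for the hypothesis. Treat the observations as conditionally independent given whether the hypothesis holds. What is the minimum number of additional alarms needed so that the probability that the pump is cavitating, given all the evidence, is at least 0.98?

12

Prior odds = 0.011/0.989 = 11/989.
Combined Bayes factor of the evidence already in hand = 2 × 1.4 × 0.2 = 0.56.
Odds after that evidence = (11/989) × 0.56 = 154/24725.
Target odds = 0.98/0.02 = 49.
Need 2.25ⁿ ≥ 49 ÷ (154/24725) = 173075/22.
2.25¹¹ ≈7481.83 falls short of 173075/22 but 2.25¹² ≈16834.1 reaches it, so n = 12.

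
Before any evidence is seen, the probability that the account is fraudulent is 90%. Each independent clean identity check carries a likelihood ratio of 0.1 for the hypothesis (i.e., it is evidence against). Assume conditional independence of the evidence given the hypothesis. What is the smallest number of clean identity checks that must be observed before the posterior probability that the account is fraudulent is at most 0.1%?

Prior odds: 0.9 ÷ 0.1 = 9.
Likelihood ratio per clean identity check = 0.1.
Target posterior odds = 0.001/0.999 = 1/999.
Need 9 × 0.1ⁿ ≤ 1/999, i.e. 0.1ⁿ ≤ 1/8991.
0.1³ = 0.001 is still above 1/8991 but 0.1⁴ = 0.0001 is at or below it, so n = 4.

4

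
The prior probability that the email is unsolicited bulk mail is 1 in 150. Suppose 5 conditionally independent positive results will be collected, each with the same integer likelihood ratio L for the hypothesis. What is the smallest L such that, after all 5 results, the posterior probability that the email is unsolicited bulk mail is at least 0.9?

Prior odds = (1/150)/(149/150) = 1/149.
Target odds = 0.9/0.1 = 9.
Need L⁵ ≥ 9 ÷ (1/149) = 1341.
4⁵ = 1024 < 1341 ≤ 3125 = 5⁵, so L = 5.

5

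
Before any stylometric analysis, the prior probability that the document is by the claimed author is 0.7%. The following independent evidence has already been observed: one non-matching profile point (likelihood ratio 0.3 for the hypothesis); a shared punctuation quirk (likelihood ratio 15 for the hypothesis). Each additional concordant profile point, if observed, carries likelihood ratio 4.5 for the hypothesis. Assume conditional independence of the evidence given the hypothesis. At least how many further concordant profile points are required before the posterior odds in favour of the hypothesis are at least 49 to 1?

5

Prior odds = 0.007/0.993 = 7/993.
Combined Bayes factor of the evidence already in hand = 0.3 × 15 = 4.5.
Odds after that evidence = (7/993) × 4.5 = 21/662.
Target odds = 49.
Need 4.5ⁿ ≥ 49 ÷ (21/662) = 4634/3.
4.5⁴ = 410.0625 falls short of 4634/3 but 4.5⁵ = 1845.28125 reaches it, so n = 5.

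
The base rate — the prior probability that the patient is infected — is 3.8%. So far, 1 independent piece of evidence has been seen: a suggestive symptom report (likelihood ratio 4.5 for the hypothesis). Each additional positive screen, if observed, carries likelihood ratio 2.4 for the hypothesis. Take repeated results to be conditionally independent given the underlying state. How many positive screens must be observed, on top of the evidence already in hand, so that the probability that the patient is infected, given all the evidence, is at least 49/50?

Prior odds = 0.038/0.962 = 19/481.
Bayes factor of the evidence already in hand = 4.5.
Odds after that evidence = (19/481) × 4.5 = 171/962.
Target odds = 0.98/0.02 = 49.
Need 2.4ⁿ ≥ 49 ÷ (171/962) = 47138/171.
2.4⁶ = 2985984/15625 falls short of 47138/171 but 2.4⁷ = 35831808/78125 reaches it, so n = 7.

7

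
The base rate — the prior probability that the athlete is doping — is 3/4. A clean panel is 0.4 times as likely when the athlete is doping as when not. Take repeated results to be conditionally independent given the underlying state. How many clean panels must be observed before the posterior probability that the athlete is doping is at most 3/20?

4

Prior odds: 0.75 ÷ 0.25 = 3.
Likelihood ratio per clean panel = 0.4.
Target odds: 0.15 ÷ 0.85 = 3/17.
Need 3 × 0.4ⁿ ≤ 3/17, i.e. 0.4ⁿ ≤ 1/17.
0.4³ = 0.064 is still above 1/17 but 0.4⁴ = 0.0256 is at or below it, so n = 4.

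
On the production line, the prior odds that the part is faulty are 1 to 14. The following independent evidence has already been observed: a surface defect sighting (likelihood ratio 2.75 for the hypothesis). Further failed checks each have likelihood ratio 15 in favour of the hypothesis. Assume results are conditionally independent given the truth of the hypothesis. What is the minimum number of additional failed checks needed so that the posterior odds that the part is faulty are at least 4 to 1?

2

Prior odds = 1/14.
Bayes factor of the evidence already in hand = 2.75.
Odds after that evidence = (1/14) × 2.75 = 11/56.
Target odds = 4.
Need 15ⁿ ≥ 4 ÷ (11/56) = 224/11.
15¹ = 15 falls short of 224/11 but 15² = 225 reaches it, so n = 2.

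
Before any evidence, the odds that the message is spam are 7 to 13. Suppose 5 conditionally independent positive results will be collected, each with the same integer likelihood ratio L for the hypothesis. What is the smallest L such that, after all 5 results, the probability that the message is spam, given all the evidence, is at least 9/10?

Prior odds = 7/13.
Target odds = 0.9/0.1 = 9.
Need L⁵ ≥ 9 ÷ (7/13) = 117/7.
1⁵ = 1 < 117/7 ≤ 32 = 2⁵, so L = 2.

2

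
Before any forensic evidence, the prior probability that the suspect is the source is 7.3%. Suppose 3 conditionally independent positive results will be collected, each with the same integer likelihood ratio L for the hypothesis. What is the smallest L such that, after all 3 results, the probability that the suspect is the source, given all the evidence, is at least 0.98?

9

Prior odds = 0.073/0.927 = 73/927.
Target odds = 0.98/0.02 = 49.
Need L³ ≥ 49 ÷ (73/927) = 45423/73.
8³ = 512 < 45423/73 ≤ 729 = 9³, so L = 9.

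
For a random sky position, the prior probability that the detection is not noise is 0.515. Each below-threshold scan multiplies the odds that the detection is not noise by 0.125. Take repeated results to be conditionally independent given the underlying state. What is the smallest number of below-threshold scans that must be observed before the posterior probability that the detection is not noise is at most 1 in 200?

Prior odds: 0.515 ÷ 0.485 = 103/97.
Likelihood ratio per below-threshold scan = 0.125.
Target odds: 0.005 ÷ 0.995 = 1/199.
Need (103/97) × 0.125ⁿ ≤ 1/199, i.e. 0.125ⁿ ≤ 97/20497.
0.125² = 0.015625 is still above 97/20497 but 0.125³ = 0.001953125 is at or below it, so n = 3.

3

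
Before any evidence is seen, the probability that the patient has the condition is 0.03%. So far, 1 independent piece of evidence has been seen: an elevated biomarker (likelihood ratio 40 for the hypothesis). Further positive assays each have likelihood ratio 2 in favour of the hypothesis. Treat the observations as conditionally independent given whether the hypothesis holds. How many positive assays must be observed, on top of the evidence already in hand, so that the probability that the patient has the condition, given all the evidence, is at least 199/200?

15

Prior odds = 0.0003/0.9997 = 3/9997.
Bayes factor of the evidence already in hand = 40.
Odds after that evidence = (3/9997) × 40 = 120/9997.
Target odds = 0.995/0.005 = 199.
Need 2ⁿ ≥ 199 ÷ (120/9997) = 1989403/120.
2¹⁴ = 16384 falls short of 1989403/120 but 2¹⁵ = 32768 reaches it, so n = 15.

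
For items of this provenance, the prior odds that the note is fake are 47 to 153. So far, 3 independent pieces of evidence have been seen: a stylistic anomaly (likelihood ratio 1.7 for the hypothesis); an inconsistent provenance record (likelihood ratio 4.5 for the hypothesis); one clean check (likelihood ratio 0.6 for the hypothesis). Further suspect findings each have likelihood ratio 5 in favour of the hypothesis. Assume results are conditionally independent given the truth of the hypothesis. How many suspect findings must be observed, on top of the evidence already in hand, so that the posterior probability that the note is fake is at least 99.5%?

4

Prior odds = 47/153.
Combined Bayes factor of the evidence already in hand = 1.7 × 4.5 × 0.6 = 4.59.
Odds after that evidence = (47/153) × 4.59 = 1.41.
Target odds = 0.995/0.005 = 199.
Need 5ⁿ ≥ 199 ÷ 1.41 = 19900/141.
5³ = 125 falls short of 19900/141 but 5⁴ = 625 reaches it, so n = 4.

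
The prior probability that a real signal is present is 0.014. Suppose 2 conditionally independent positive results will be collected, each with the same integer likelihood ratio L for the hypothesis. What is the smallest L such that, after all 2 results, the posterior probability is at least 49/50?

Prior odds = 0.014/0.986 = 7/493.
Target odds = 0.98/0.02 = 49.
Need L² ≥ 49 ÷ (7/493) = 3451.
58² = 3364 < 3451 ≤ 3481 = 59², so L = 59.

59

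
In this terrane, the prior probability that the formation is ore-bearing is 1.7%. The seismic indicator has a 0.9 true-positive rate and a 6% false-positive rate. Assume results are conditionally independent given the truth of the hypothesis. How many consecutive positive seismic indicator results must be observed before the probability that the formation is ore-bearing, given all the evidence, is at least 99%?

4

Prior odds = 0.017/0.983 = 17/983.
Likelihood ratio of a positive result = 0.9/0.06 = 15.
Target posterior odds = 0.99/0.01 = 99.
Need (17/983) × 15ⁿ ≥ 99, i.e. 15ⁿ ≥ 97317/17.
15³ = 3375 falls short of 97317/17 but 15⁴ = 50625 reaches it, so n = 4.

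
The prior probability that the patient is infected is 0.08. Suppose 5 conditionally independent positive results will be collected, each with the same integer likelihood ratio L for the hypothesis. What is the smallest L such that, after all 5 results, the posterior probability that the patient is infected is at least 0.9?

Prior odds = 0.08/0.92 = 2/23.
Target odds = 0.9/0.1 = 9.
Need L⁵ ≥ 9 ÷ (2/23) = 103.5.
2⁵ = 32 < 103.5 ≤ 243 = 3⁵, so L = 3.

3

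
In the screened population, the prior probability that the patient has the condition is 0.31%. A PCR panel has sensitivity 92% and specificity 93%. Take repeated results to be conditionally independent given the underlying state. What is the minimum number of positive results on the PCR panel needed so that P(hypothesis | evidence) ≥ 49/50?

Prior odds: 0.0031 ÷ 0.9969 = 31/9969.
False-positive rate = 1 − 0.93 = 0.07; likelihood ratio of a positive = 0.92/0.07 = 92/7.
Target odds: 0.98 ÷ 0.02 = 49.
Require (92/7)ⁿ ≥ 49 ÷ (31/9969) = 488481/31.
(92/7)³ = 778688/343 falls short of 488481/31 but (92/7)⁴ = 71639296/2401 reaches it, so n = 4.

4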